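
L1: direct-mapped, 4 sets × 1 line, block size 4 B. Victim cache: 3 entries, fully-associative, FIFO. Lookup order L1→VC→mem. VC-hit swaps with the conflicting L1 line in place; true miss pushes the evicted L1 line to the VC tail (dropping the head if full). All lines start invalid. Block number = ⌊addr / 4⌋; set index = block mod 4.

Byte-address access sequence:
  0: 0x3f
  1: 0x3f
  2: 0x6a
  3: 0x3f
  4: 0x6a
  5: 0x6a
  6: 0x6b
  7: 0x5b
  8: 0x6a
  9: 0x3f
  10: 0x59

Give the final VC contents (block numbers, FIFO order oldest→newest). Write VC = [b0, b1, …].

  [0] addr=0x3f blk=15 s=3: MISS | VC []
  [1] addr=0x3f blk=15 s=3: L1-HIT | VC []
  [2] addr=0x6a blk=26 s=2: MISS | VC []
  [3] addr=0x3f blk=15 s=3: L1-HIT | VC []
  [4] addr=0x6a blk=26 s=2: L1-HIT | VC []
  [5] addr=0x6a blk=26 s=2: L1-HIT | VC []
  [6] addr=0x6b blk=26 s=2: L1-HIT | VC []
  [7] addr=0x5b blk=22 s=2: MISS | VC [26]
  [8] addr=0x6a blk=26 s=2: VC-HIT | VC [22]
  [9] addr=0x3f blk=15 s=3: L1-HIT | VC [22]
  [10] addr=0x59 blk=22 s=2: VC-HIT | VC [26]

VC = [26]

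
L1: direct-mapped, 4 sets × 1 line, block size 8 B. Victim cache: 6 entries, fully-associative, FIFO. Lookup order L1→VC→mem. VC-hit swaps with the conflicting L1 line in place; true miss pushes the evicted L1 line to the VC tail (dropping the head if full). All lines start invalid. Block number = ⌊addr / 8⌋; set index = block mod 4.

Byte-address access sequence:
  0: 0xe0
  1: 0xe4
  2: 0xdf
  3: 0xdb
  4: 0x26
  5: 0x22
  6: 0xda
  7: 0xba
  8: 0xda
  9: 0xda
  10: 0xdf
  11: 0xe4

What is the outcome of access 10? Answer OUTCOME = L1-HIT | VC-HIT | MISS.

OUTCOME = L1-HIT

  [0] addr=0xe0 blk=28 s=0: MISS | VC []
  [1] addr=0xe4 blk=28 s=0: L1-HIT | VC []
  [2] addr=0xdf blk=27 s=3: MISS | VC []
  [3] addr=0xdb blk=27 s=3: L1-HIT | VC []
  [4] addr=0x26 blk=4 s=0: MISS | VC [28]
  [5] addr=0x22 blk=4 s=0: L1-HIT | VC [28]
  [6] addr=0xda blk=27 s=3: L1-HIT | VC [28]
  [7] addr=0xba blk=23 s=3: MISS | VC [28, 27]
  [8] addr=0xda blk=27 s=3: VC-HIT | VC [28, 23]
  [9] addr=0xda blk=27 s=3: L1-HIT | VC [28, 23]
  [10] addr=0xdf blk=27 s=3: L1-HIT | VC [28, 23]
  [11] addr=0xe4 blk=28 s=0: VC-HIT | VC [4, 23]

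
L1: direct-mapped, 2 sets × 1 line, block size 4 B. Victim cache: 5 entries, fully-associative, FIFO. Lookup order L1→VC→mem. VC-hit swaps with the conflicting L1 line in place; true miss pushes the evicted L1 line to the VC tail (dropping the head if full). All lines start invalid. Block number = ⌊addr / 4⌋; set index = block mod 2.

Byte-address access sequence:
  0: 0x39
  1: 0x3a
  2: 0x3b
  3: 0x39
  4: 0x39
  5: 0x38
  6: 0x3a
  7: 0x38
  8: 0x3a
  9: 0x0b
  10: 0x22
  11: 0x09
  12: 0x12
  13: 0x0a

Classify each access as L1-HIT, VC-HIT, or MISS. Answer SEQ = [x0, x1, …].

0: 0x39 (blk 14, set 0) → MISS  vc=[]
1: 0x3a (blk 14, set 0) → L1-HIT  vc=[]
2: 0x3b (blk 14, set 0) → L1-HIT  vc=[]
3: 0x39 (blk 14, set 0) → L1-HIT  vc=[]
4: 0x39 (blk 14, set 0) → L1-HIT  vc=[]
5: 0x38 (blk 14, set 0) → L1-HIT  vc=[]
6: 0x3a (blk 14, set 0) → L1-HIT  vc=[]
7: 0x38 (blk 14, set 0) → L1-HIT  vc=[]
8: 0x3a (blk 14, set 0) → L1-HIT  vc=[]
9: 0xb (blk 2, set 0) → MISS  vc=[14]
10: 0x22 (blk 8, set 0) → MISS  vc=[14, 2]
11: 0x9 (blk 2, set 0) → VC-HIT  vc=[14, 8]
12: 0x12 (blk 4, set 0) → MISS  vc=[14, 8, 2]
13: 0xa (blk 2, set 0) → VC-HIT  vc=[14, 8, 4]

SEQ = [MISS, L1-HIT, L1-HIT, L1-HIT, L1-HIT, L1-HIT, L1-HIT, L1-HIT, L1-HIT, MISS, MISS, VC-HIT, MISS, VC-HIT]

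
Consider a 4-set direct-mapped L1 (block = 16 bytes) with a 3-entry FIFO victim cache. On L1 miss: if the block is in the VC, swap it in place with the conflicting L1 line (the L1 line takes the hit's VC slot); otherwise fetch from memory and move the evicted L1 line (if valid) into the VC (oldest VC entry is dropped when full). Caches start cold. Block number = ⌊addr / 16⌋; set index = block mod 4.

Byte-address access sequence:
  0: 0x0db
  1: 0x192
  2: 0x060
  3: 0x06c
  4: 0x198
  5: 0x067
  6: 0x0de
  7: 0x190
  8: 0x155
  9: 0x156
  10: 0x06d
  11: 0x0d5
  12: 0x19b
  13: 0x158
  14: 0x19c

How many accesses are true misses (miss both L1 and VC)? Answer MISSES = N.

MISSES = 4

  [0] addr=0xdb blk=13 s=1: MISS | VC []
  [1] addr=0x192 blk=25 s=1: MISS | VC [13]
  [2] addr=0x60 blk=6 s=2: MISS | VC [13]
  [3] addr=0x6c blk=6 s=2: L1-HIT | VC [13]
  [4] addr=0x198 blk=25 s=1: L1-HIT | VC [13]
  [5] addr=0x67 blk=6 s=2: L1-HIT | VC [13]
  [6] addr=0xde blk=13 s=1: VC-HIT | VC [25]
  [7] addr=0x190 blk=25 s=1: VC-HIT | VC [13]
  [8] addr=0x155 blk=21 s=1: MISS | VC [13, 25]
  [9] addr=0x156 blk=21 s=1: L1-HIT | VC [13, 25]
  [10] addr=0x6d blk=6 s=2: L1-HIT | VC [13, 25]
  [11] addr=0xd5 blk=13 s=1: VC-HIT | VC [21, 25]
  [12] addr=0x19b blk=25 s=1: VC-HIT | VC [21, 13]
  [13] addr=0x158 blk=21 s=1: VC-HIT | VC [25, 13]
  [14] addr=0x19c blk=25 s=1: VC-HIT | VC [21, 13]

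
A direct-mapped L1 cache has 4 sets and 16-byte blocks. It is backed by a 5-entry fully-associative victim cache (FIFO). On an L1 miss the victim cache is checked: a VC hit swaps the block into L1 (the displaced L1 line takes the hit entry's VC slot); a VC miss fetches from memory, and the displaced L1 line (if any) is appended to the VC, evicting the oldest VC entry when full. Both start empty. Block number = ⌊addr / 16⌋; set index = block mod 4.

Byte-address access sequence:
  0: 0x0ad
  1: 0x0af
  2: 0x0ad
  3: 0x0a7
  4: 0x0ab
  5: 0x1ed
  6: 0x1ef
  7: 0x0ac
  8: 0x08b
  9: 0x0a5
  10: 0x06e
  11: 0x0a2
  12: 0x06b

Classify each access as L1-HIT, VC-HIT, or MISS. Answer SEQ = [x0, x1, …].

0: 0xad (blk 10, set 2) → MISS  vc=[]
1: 0xaf (blk 10, set 2) → L1-HIT  vc=[]
2: 0xad (blk 10, set 2) → L1-HIT  vc=[]
3: 0xa7 (blk 10, set 2) → L1-HIT  vc=[]
4: 0xab (blk 10, set 2) → L1-HIT  vc=[]
5: 0x1ed (blk 30, set 2) → MISS  vc=[10]
6: 0x1ef (blk 30, set 2) → L1-HIT  vc=[10]
7: 0xac (blk 10, set 2) → VC-HIT  vc=[30]
8: 0x8b (blk 8, set 0) → MISS  vc=[30]
9: 0xa5 (blk 10, set 2) → L1-HIT  vc=[30]
10: 0x6e (blk 6, set 2) → MISS  vc=[30, 10]
11: 0xa2 (blk 10, set 2) → VC-HIT  vc=[30, 6]
12: 0x6b (blk 6, set 2) → VC-HIT  vc=[30, 10]

SEQ = [MISS, L1-HIT, L1-HIT, L1-HIT, L1-HIT, MISS, L1-HIT, VC-HIT, MISS, L1-HIT, MISS, VC-HIT, VC-HIT]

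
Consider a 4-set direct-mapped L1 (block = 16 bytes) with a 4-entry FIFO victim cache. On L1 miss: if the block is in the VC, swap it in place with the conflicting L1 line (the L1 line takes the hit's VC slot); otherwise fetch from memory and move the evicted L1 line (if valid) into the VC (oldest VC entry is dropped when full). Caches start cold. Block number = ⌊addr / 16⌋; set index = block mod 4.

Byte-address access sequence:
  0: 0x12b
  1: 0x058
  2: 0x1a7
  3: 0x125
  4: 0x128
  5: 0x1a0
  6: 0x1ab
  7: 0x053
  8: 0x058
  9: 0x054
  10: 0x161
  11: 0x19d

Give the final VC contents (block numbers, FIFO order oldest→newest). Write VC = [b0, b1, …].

VC = [18, 26, 5]

#0 0x12b→b18/s2 MISS; vc=[]
#1 0x58→b5/s1 MISS; vc=[]
#2 0x1a7→b26/s2 MISS; vc=[18]
#3 0x125→b18/s2 VC-HIT; vc=[26]
#4 0x128→b18/s2 L1-HIT; vc=[26]
#5 0x1a0→b26/s2 VC-HIT; vc=[18]
#6 0x1ab→b26/s2 L1-HIT; vc=[18]
#7 0x53→b5/s1 L1-HIT; vc=[18]
#8 0x58→b5/s1 L1-HIT; vc=[18]
#9 0x54→b5/s1 L1-HIT; vc=[18]
#10 0x161→b22/s2 MISS; vc=[18,26]
#11 0x19d→b25/s1 MISS; vc=[18,26,5]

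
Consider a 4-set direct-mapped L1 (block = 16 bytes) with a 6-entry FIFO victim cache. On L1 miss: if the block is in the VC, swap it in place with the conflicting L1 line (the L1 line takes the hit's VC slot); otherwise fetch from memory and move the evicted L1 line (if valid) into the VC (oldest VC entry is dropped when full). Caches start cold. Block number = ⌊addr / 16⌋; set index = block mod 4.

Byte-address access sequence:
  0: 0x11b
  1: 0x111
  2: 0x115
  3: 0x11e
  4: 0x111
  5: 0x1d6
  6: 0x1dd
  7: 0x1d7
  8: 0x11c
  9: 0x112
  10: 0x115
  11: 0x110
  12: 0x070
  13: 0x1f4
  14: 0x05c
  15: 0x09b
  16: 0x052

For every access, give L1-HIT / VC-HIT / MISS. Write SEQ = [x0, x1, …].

SEQ = [MISS, L1-HIT, L1-HIT, L1-HIT, L1-HIT, MISS, L1-HIT, L1-HIT, VC-HIT, L1-HIT, L1-HIT, L1-HIT, MISS, MISS, MISS, MISS, VC-HIT]

  [0] addr=0x11b blk=17 s=1: MISS | VC []
  [1] addr=0x111 blk=17 s=1: L1-HIT | VC []
  [2] addr=0x115 blk=17 s=1: L1-HIT | VC []
  [3] addr=0x11e blk=17 s=1: L1-HIT | VC []
  [4] addr=0x111 blk=17 s=1: L1-HIT | VC []
  [5] addr=0x1d6 blk=29 s=1: MISS | VC [17]
  [6] addr=0x1dd blk=29 s=1: L1-HIT | VC [17]
  [7] addr=0x1d7 blk=29 s=1: L1-HIT | VC [17]
  [8] addr=0x11c blk=17 s=1: VC-HIT | VC [29]
  [9] addr=0x112 blk=17 s=1: L1-HIT | VC [29]
  [10] addr=0x115 blk=17 s=1: L1-HIT | VC [29]
  [11] addr=0x110 blk=17 s=1: L1-HIT | VC [29]
  [12] addr=0x70 blk=7 s=3: MISS | VC [29]
  [13] addr=0x1f4 blk=31 s=3: MISS | VC [29, 7]
  [14] addr=0x5c blk=5 s=1: MISS | VC [29, 7, 17]
  [15] addr=0x9b blk=9 s=1: MISS | VC [29, 7, 17, 5]
  [16] addr=0x52 blk=5 s=1: VC-HIT | VC [29, 7, 17, 9]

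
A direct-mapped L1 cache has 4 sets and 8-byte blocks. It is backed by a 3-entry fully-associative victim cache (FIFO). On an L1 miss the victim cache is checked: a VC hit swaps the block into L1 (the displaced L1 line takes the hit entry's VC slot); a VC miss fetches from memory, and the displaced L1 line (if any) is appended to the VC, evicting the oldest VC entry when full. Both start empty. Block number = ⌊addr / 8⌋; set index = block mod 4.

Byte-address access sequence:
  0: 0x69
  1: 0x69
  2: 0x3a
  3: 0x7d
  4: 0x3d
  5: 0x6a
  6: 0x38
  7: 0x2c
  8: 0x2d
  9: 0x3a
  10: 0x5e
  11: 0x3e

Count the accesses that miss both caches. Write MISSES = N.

  [0] addr=0x69 blk=13 s=1: MISS | VC []
  [1] addr=0x69 blk=13 s=1: L1-HIT | VC []
  [2] addr=0x3a blk=7 s=3: MISS | VC []
  [3] addr=0x7d blk=15 s=3: MISS | VC [7]
  [4] addr=0x3d blk=7 s=3: VC-HIT | VC [15]
  [5] addr=0x6a blk=13 s=1: L1-HIT | VC [15]
  [6] addr=0x38 blk=7 s=3: L1-HIT | VC [15]
  [7] addr=0x2c blk=5 s=1: MISS | VC [15, 13]
  [8] addr=0x2d blk=5 s=1: L1-HIT | VC [15, 13]
  [9] addr=0x3a blk=7 s=3: L1-HIT | VC [15, 13]
  [10] addr=0x5e blk=11 s=3: MISS | VC [15, 13, 7]
  [11] addr=0x3e blk=7 s=3: VC-HIT | VC [15, 13, 11]

MISSES = 5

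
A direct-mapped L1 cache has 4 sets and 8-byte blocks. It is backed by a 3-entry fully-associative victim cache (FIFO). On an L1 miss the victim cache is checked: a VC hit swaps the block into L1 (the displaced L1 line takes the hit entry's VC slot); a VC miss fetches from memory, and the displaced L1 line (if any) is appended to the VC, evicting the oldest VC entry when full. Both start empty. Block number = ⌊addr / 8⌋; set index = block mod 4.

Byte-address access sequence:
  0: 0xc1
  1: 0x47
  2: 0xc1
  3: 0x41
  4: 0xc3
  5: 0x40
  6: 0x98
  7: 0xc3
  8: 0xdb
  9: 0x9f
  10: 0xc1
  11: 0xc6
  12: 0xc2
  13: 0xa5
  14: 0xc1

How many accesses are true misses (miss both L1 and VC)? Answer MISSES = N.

MISSES = 5

  [0] addr=0xc1 blk=24 s=0: MISS | VC []
  [1] addr=0x47 blk=8 s=0: MISS | VC [24]
  [2] addr=0xc1 blk=24 s=0: VC-HIT | VC [8]
  [3] addr=0x41 blk=8 s=0: VC-HIT | VC [24]
  [4] addr=0xc3 blk=24 s=0: VC-HIT | VC [8]
  [5] addr=0x40 blk=8 s=0: VC-HIT | VC [24]
  [6] addr=0x98 blk=19 s=3: MISS | VC [24]
  [7] addr=0xc3 blk=24 s=0: VC-HIT | VC [8]
  [8] addr=0xdb blk=27 s=3: MISS | VC [8, 19]
  [9] addr=0x9f blk=19 s=3: VC-HIT | VC [8, 27]
  [10] addr=0xc1 blk=24 s=0: L1-HIT | VC [8, 27]
  [11] addr=0xc6 blk=24 s=0: L1-HIT | VC [8, 27]
  [12] addr=0xc2 blk=24 s=0: L1-HIT | VC [8, 27]
  [13] addr=0xa5 blk=20 s=0: MISS | VC [8, 27, 24]
  [14] addr=0xc1 blk=24 s=0: VC-HIT | VC [8, 27, 20]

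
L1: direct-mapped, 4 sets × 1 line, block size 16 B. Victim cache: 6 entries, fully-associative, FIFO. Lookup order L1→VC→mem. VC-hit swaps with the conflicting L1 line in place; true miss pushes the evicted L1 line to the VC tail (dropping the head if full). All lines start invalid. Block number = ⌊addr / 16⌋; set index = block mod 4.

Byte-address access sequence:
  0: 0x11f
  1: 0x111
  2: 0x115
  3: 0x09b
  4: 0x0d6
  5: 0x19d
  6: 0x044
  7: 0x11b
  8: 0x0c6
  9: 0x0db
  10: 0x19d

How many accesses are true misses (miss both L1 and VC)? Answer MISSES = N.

MISSES = 6

#0 0x11f→b17/s1 MISS; vc=[]
#1 0x111→b17/s1 L1-HIT; vc=[]
#2 0x115→b17/s1 L1-HIT; vc=[]
#3 0x9b→b9/s1 MISS; vc=[17]
#4 0xd6→b13/s1 MISS; vc=[17,9]
#5 0x19d→b25/s1 MISS; vc=[17,9,13]
#6 0x44→b4/s0 MISS; vc=[17,9,13]
#7 0x11b→b17/s1 VC-HIT; vc=[25,9,13]
#8 0xc6→b12/s0 MISS; vc=[25,9,13,4]
#9 0xdb→b13/s1 VC-HIT; vc=[25,9,17,4]
#10 0x19d→b25/s1 VC-HIT; vc=[13,9,17,4]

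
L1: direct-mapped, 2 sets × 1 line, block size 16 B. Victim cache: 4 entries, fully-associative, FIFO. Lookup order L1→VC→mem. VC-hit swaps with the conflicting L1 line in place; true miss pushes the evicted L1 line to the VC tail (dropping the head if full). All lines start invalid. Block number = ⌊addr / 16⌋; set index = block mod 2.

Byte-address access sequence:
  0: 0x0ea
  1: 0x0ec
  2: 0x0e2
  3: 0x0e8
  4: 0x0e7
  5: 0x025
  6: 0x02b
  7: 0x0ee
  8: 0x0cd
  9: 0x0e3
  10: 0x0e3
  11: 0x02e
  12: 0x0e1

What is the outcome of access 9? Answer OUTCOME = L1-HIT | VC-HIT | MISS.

#0 0xea→b14/s0 MISS; vc=[]
#1 0xec→b14/s0 L1-HIT; vc=[]
#2 0xe2→b14/s0 L1-HIT; vc=[]
#3 0xe8→b14/s0 L1-HIT; vc=[]
#4 0xe7→b14/s0 L1-HIT; vc=[]
#5 0x25→b2/s0 MISS; vc=[14]
#6 0x2b→b2/s0 L1-HIT; vc=[14]
#7 0xee→b14/s0 VC-HIT; vc=[2]
#8 0xcd→b12/s0 MISS; vc=[2,14]
#9 0xe3→b14/s0 VC-HIT; vc=[2,12]
#10 0xe3→b14/s0 L1-HIT; vc=[2,12]
#11 0x2e→b2/s0 VC-HIT; vc=[14,12]
#12 0xe1→b14/s0 VC-HIT; vc=[2,12]

OUTCOME = VC-HIT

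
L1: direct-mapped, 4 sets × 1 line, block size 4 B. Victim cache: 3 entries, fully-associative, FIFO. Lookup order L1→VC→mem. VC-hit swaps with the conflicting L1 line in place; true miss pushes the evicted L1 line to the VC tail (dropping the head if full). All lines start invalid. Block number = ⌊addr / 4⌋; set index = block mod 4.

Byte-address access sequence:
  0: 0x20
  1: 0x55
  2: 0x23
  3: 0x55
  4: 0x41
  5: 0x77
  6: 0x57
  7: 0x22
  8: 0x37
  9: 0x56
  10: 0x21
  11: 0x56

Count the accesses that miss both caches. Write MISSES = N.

MISSES = 5

#0 0x20→b8/s0 MISS; vc=[]
#1 0x55→b21/s1 MISS; vc=[]
#2 0x23→b8/s0 L1-HIT; vc=[]
#3 0x55→b21/s1 L1-HIT; vc=[]
#4 0x41→b16/s0 MISS; vc=[8]
#5 0x77→b29/s1 MISS; vc=[8,21]
#6 0x57→b21/s1 VC-HIT; vc=[8,29]
#7 0x22→b8/s0 VC-HIT; vc=[16,29]
#8 0x37→b13/s1 MISS; vc=[16,29,21]
#9 0x56→b21/s1 VC-HIT; vc=[16,29,13]
#10 0x21→b8/s0 L1-HIT; vc=[16,29,13]
#11 0x56→b21/s1 L1-HIT; vc=[16,29,13]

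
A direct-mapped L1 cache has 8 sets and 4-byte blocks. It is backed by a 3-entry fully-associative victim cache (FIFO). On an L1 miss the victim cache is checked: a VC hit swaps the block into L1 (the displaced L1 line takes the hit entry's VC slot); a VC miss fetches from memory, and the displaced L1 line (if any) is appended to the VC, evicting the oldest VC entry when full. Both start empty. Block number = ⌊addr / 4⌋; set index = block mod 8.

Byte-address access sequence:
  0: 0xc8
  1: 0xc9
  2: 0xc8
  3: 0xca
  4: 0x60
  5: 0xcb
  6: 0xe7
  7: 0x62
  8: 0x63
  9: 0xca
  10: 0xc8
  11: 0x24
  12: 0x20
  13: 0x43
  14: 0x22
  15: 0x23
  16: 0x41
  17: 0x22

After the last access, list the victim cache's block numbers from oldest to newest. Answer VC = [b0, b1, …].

0: 0xc8 (blk 50, set 2) → MISS  vc=[]
1: 0xc9 (blk 50, set 2) → L1-HIT  vc=[]
2: 0xc8 (blk 50, set 2) → L1-HIT  vc=[]
3: 0xca (blk 50, set 2) → L1-HIT  vc=[]
4: 0x60 (blk 24, set 0) → MISS  vc=[]
5: 0xcb (blk 50, set 2) → L1-HIT  vc=[]
6: 0xe7 (blk 57, set 1) → MISS  vc=[]
7: 0x62 (blk 24, set 0) → L1-HIT  vc=[]
8: 0x63 (blk 24, set 0) → L1-HIT  vc=[]
9: 0xca (blk 50, set 2) → L1-HIT  vc=[]
10: 0xc8 (blk 50, set 2) → L1-HIT  vc=[]
11: 0x24 (blk 9, set 1) → MISS  vc=[57]
12: 0x20 (blk 8, set 0) → MISS  vc=[57, 24]
13: 0x43 (blk 16, set 0) → MISS  vc=[57, 24, 8]
14: 0x22 (blk 8, set 0) → VC-HIT  vc=[57, 24, 16]
15: 0x23 (blk 8, set 0) → L1-HIT  vc=[57, 24, 16]
16: 0x41 (blk 16, set 0) → VC-HIT  vc=[57, 24, 8]
17: 0x22 (blk 8, set 0) → VC-HIT  vc=[57, 24, 16]

VC = [57, 24, 16]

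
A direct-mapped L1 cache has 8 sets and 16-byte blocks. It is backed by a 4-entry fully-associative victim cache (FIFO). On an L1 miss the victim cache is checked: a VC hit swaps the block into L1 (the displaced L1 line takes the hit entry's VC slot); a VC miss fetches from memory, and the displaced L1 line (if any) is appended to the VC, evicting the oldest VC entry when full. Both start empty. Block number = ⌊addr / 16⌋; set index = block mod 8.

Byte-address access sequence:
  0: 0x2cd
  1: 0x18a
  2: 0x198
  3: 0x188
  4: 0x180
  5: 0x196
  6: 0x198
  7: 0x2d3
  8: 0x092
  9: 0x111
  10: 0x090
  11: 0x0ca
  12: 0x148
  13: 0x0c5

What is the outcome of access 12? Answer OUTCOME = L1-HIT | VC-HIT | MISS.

OUTCOME = MISS

#0 0x2cd→b44/s4 MISS; vc=[]
#1 0x18a→b24/s0 MISS; vc=[]
#2 0x198→b25/s1 MISS; vc=[]
#3 0x188→b24/s0 L1-HIT; vc=[]
#4 0x180→b24/s0 L1-HIT; vc=[]
#5 0x196→b25/s1 L1-HIT; vc=[]
#6 0x198→b25/s1 L1-HIT; vc=[]
#7 0x2d3→b45/s5 MISS; vc=[]
#8 0x92→b9/s1 MISS; vc=[25]
#9 0x111→b17/s1 MISS; vc=[25,9]
#10 0x90→b9/s1 VC-HIT; vc=[25,17]
#11 0xca→b12/s4 MISS; vc=[25,17,44]
#12 0x148→b20/s4 MISS; vc=[25,17,44,12]
#13 0xc5→b12/s4 VC-HIT; vc=[25,17,44,20]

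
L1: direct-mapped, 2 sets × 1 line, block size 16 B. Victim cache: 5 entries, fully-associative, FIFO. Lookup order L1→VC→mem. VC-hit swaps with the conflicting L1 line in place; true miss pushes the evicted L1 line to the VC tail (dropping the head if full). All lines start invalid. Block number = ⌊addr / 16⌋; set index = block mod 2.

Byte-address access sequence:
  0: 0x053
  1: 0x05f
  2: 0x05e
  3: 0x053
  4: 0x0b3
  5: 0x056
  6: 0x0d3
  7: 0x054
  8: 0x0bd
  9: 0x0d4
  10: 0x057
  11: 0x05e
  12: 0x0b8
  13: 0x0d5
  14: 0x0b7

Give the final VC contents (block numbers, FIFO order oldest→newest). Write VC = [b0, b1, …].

0: 0x53 (blk 5, set 1) → MISS  vc=[]
1: 0x5f (blk 5, set 1) → L1-HIT  vc=[]
2: 0x5e (blk 5, set 1) → L1-HIT  vc=[]
3: 0x53 (blk 5, set 1) → L1-HIT  vc=[]
4: 0xb3 (blk 11, set 1) → MISS  vc=[5]
5: 0x56 (blk 5, set 1) → VC-HIT  vc=[11]
6: 0xd3 (blk 13, set 1) → MISS  vc=[11, 5]
7: 0x54 (blk 5, set 1) → VC-HIT  vc=[11, 13]
8: 0xbd (blk 11, set 1) → VC-HIT  vc=[5, 13]
9: 0xd4 (blk 13, set 1) → VC-HIT  vc=[5, 11]
10: 0x57 (blk 5, set 1) → VC-HIT  vc=[13, 11]
11: 0x5e (blk 5, set 1) → L1-HIT  vc=[13, 11]
12: 0xb8 (blk 11, set 1) → VC-HIT  vc=[13, 5]
13: 0xd5 (blk 13, set 1) → VC-HIT  vc=[11, 5]
14: 0xb7 (blk 11, set 1) → VC-HIT  vc=[13, 5]

VC = [13, 5]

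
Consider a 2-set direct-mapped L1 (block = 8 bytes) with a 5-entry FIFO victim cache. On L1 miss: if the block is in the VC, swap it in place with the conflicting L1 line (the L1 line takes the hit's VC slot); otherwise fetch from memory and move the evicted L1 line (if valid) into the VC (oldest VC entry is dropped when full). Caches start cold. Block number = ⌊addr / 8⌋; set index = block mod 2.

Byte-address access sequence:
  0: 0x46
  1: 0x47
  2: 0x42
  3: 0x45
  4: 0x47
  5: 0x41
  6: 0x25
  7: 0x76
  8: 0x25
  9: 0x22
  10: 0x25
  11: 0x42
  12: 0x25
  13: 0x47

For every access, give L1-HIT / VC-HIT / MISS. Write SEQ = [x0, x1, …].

SEQ = [MISS, L1-HIT, L1-HIT, L1-HIT, L1-HIT, L1-HIT, MISS, MISS, VC-HIT, L1-HIT, L1-HIT, VC-HIT, VC-HIT, VC-HIT]

  [0] addr=0x46 blk=8 s=0: MISS | VC []
  [1] addr=0x47 blk=8 s=0: L1-HIT | VC []
  [2] addr=0x42 blk=8 s=0: L1-HIT | VC []
  [3] addr=0x45 blk=8 s=0: L1-HIT | VC []
  [4] addr=0x47 blk=8 s=0: L1-HIT | VC []
  [5] addr=0x41 blk=8 s=0: L1-HIT | VC []
  [6] addr=0x25 blk=4 s=0: MISS | VC [8]
  [7] addr=0x76 blk=14 s=0: MISS | VC [8, 4]
  [8] addr=0x25 blk=4 s=0: VC-HIT | VC [8, 14]
  [9] addr=0x22 blk=4 s=0: L1-HIT | VC [8, 14]
  [10] addr=0x25 blk=4 s=0: L1-HIT | VC [8, 14]
  [11] addr=0x42 blk=8 s=0: VC-HIT | VC [4, 14]
  [12] addr=0x25 blk=4 s=0: VC-HIT | VC [8, 14]
  [13] addr=0x47 blk=8 s=0: VC-HIT | VC [4, 14]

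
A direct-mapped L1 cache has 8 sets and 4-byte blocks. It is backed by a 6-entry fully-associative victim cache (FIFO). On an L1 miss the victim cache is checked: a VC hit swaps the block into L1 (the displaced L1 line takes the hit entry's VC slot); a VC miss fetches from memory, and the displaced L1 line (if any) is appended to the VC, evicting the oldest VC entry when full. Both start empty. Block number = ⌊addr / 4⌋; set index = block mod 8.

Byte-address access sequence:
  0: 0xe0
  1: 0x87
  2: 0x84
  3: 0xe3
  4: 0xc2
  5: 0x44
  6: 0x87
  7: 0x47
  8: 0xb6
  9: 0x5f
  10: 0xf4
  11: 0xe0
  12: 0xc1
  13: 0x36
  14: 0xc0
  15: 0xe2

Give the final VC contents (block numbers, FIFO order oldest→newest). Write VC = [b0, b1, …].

VC = [48, 33, 45, 61]

0: 0xe0 (blk 56, set 0) → MISS  vc=[]
1: 0x87 (blk 33, set 1) → MISS  vc=[]
2: 0x84 (blk 33, set 1) → L1-HIT  vc=[]
3: 0xe3 (blk 56, set 0) → L1-HIT  vc=[]
4: 0xc2 (blk 48, set 0) → MISS  vc=[56]
5: 0x44 (blk 17, set 1) → MISS  vc=[56, 33]
6: 0x87 (blk 33, set 1) → VC-HIT  vc=[56, 17]
7: 0x47 (blk 17, set 1) → VC-HIT  vc=[56, 33]
8: 0xb6 (blk 45, set 5) → MISS  vc=[56, 33]
9: 0x5f (blk 23, set 7) → MISS  vc=[56, 33]
10: 0xf4 (blk 61, set 5) → MISS  vc=[56, 33, 45]
11: 0xe0 (blk 56, set 0) → VC-HIT  vc=[48, 33, 45]
12: 0xc1 (blk 48, set 0) → VC-HIT  vc=[56, 33, 45]
13: 0x36 (blk 13, set 5) → MISS  vc=[56, 33, 45, 61]
14: 0xc0 (blk 48, set 0) → L1-HIT  vc=[56, 33, 45, 61]
15: 0xe2 (blk 56, set 0) → VC-HIT  vc=[48, 33, 45, 61]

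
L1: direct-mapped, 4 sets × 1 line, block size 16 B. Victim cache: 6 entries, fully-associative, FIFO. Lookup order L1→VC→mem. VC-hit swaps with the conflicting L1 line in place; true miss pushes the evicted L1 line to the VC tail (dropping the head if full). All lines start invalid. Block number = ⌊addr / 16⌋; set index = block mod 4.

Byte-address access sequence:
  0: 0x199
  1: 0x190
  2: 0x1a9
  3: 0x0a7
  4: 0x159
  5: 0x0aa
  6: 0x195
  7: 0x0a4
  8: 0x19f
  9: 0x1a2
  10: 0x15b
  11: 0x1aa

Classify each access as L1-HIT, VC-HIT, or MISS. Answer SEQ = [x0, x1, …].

#0 0x199→b25/s1 MISS; vc=[]
#1 0x190→b25/s1 L1-HIT; vc=[]
#2 0x1a9→b26/s2 MISS; vc=[]
#3 0xa7→b10/s2 MISS; vc=[26]
#4 0x159→b21/s1 MISS; vc=[26,25]
#5 0xaa→b10/s2 L1-HIT; vc=[26,25]
#6 0x195→b25/s1 VC-HIT; vc=[26,21]
#7 0xa4→b10/s2 L1-HIT; vc=[26,21]
#8 0x19f→b25/s1 L1-HIT; vc=[26,21]
#9 0x1a2→b26/s2 VC-HIT; vc=[10,21]
#10 0x15b→b21/s1 VC-HIT; vc=[10,25]
#11 0x1aa→b26/s2 L1-HIT; vc=[10,25]

SEQ = [MISS, L1-HIT, MISS, MISS, MISS, L1-HIT, VC-HIT, L1-HIT, L1-HIT, VC-HIT, VC-HIT, L1-HIT]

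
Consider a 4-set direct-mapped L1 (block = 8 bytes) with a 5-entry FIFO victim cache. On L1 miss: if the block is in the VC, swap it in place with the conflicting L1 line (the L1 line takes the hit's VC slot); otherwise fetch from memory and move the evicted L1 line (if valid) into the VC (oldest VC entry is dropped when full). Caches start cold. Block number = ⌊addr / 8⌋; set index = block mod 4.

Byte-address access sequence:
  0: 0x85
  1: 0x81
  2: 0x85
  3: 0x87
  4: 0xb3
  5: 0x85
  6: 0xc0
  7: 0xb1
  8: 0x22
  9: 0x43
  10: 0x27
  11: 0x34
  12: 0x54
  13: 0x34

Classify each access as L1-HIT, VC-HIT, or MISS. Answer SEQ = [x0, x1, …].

#0 0x85→b16/s0 MISS; vc=[]
#1 0x81→b16/s0 L1-HIT; vc=[]
#2 0x85→b16/s0 L1-HIT; vc=[]
#3 0x87→b16/s0 L1-HIT; vc=[]
#4 0xb3→b22/s2 MISS; vc=[]
#5 0x85→b16/s0 L1-HIT; vc=[]
#6 0xc0→b24/s0 MISS; vc=[16]
#7 0xb1→b22/s2 L1-HIT; vc=[16]
#8 0x22→b4/s0 MISS; vc=[16,24]
#9 0x43→b8/s0 MISS; vc=[16,24,4]
#10 0x27→b4/s0 VC-HIT; vc=[16,24,8]
#11 0x34→b6/s2 MISS; vc=[16,24,8,22]
#12 0x54→b10/s2 MISS; vc=[16,24,8,22,6]
#13 0x34→b6/s2 VC-HIT; vc=[16,24,8,22,10]

SEQ = [MISS, L1-HIT, L1-HIT, L1-HIT, MISS, L1-HIT, MISS, L1-HIT, MISS, MISS, VC-HIT, MISS, MISS, VC-HIT]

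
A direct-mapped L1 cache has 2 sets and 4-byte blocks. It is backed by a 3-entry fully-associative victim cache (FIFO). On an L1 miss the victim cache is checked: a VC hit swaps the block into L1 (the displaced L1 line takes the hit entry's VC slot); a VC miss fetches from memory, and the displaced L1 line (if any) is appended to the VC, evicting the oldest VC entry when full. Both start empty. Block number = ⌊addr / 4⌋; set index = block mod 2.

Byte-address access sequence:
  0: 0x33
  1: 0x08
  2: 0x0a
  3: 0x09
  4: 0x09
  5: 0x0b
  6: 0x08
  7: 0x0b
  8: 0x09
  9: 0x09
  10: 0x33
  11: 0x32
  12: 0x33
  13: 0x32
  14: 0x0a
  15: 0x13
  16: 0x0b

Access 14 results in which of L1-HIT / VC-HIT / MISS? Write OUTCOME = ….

0: 0x33 (blk 12, set 0) → MISS  vc=[]
1: 0x8 (blk 2, set 0) → MISS  vc=[12]
2: 0xa (blk 2, set 0) → L1-HIT  vc=[12]
3: 0x9 (blk 2, set 0) → L1-HIT  vc=[12]
4: 0x9 (blk 2, set 0) → L1-HIT  vc=[12]
5: 0xb (blk 2, set 0) → L1-HIT  vc=[12]
6: 0x8 (blk 2, set 0) → L1-HIT  vc=[12]
7: 0xb (blk 2, set 0) → L1-HIT  vc=[12]
8: 0x9 (blk 2, set 0) → L1-HIT  vc=[12]
9: 0x9 (blk 2, set 0) → L1-HIT  vc=[12]
10: 0x33 (blk 12, set 0) → VC-HIT  vc=[2]
11: 0x32 (blk 12, set 0) → L1-HIT  vc=[2]
12: 0x33 (blk 12, set 0) → L1-HIT  vc=[2]
13: 0x32 (blk 12, set 0) → L1-HIT  vc=[2]
14: 0xa (blk 2, set 0) → VC-HIT  vc=[12]
15: 0x13 (blk 4, set 0) → MISS  vc=[12, 2]
16: 0xb (blk 2, set 0) → VC-HIT  vc=[12, 4]

OUTCOME = VC-HIT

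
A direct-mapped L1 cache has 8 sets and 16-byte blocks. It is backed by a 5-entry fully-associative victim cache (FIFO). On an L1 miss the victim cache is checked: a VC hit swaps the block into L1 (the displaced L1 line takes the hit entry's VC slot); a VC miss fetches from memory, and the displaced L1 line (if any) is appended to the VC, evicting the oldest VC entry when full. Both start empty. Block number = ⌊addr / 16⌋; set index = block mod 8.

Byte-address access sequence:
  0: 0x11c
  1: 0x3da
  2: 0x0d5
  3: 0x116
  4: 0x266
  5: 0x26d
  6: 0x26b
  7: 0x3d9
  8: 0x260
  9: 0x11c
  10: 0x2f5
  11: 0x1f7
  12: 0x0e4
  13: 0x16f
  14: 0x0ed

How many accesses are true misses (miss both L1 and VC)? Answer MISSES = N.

MISSES = 8

0: 0x11c (blk 17, set 1) → MISS  vc=[]
1: 0x3da (blk 61, set 5) → MISS  vc=[]
2: 0xd5 (blk 13, set 5) → MISS  vc=[61]
3: 0x116 (blk 17, set 1) → L1-HIT  vc=[61]
4: 0x266 (blk 38, set 6) → MISS  vc=[61]
5: 0x26d (blk 38, set 6) → L1-HIT  vc=[61]
6: 0x26b (blk 38, set 6) → L1-HIT  vc=[61]
7: 0x3d9 (blk 61, set 5) → VC-HIT  vc=[13]
8: 0x260 (blk 38, set 6) → L1-HIT  vc=[13]
9: 0x11c (blk 17, set 1) → L1-HIT  vc=[13]
10: 0x2f5 (blk 47, set 7) → MISS  vc=[13]
11: 0x1f7 (blk 31, set 7) → MISS  vc=[13, 47]
12: 0xe4 (blk 14, set 6) → MISS  vc=[13, 47, 38]
13: 0x16f (blk 22, set 6) → MISS  vc=[13, 47, 38, 14]
14: 0xed (blk 14, set 6) → VC-HIT  vc=[13, 47, 38, 22]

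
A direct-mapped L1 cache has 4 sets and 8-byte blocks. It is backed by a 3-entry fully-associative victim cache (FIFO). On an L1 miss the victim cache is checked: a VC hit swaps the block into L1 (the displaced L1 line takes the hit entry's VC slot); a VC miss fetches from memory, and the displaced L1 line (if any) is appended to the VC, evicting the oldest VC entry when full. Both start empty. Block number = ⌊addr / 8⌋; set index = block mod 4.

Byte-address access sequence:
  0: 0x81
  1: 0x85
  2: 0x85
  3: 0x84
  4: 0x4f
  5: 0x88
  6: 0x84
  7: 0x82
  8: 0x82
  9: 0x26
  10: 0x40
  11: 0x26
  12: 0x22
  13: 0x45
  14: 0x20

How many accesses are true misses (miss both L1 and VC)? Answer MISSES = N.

MISSES = 5

#0 0x81→b16/s0 MISS; vc=[]
#1 0x85→b16/s0 L1-HIT; vc=[]
#2 0x85→b16/s0 L1-HIT; vc=[]
#3 0x84→b16/s0 L1-HIT; vc=[]
#4 0x4f→b9/s1 MISS; vc=[]
#5 0x88→b17/s1 MISS; vc=[9]
#6 0x84→b16/s0 L1-HIT; vc=[9]
#7 0x82→b16/s0 L1-HIT; vc=[9]
#8 0x82→b16/s0 L1-HIT; vc=[9]
#9 0x26→b4/s0 MISS; vc=[9,16]
#10 0x40→b8/s0 MISS; vc=[9,16,4]
#11 0x26→b4/s0 VC-HIT; vc=[9,16,8]
#12 0x22→b4/s0 L1-HIT; vc=[9,16,8]
#13 0x45→b8/s0 VC-HIT; vc=[9,16,4]
#14 0x20→b4/s0 VC-HIT; vc=[9,16,8]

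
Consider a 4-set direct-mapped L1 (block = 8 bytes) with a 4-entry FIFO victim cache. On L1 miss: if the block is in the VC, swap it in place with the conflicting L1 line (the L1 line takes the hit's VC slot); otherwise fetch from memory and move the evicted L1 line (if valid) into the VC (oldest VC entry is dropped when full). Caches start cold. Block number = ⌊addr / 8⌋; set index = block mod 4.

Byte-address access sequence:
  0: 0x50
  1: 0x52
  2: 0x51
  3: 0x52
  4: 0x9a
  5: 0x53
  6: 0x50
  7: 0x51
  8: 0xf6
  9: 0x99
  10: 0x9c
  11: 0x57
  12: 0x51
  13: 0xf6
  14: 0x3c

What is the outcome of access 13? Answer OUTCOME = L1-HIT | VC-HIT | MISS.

0: 0x50 (blk 10, set 2) → MISS  vc=[]
1: 0x52 (blk 10, set 2) → L1-HIT  vc=[]
2: 0x51 (blk 10, set 2) → L1-HIT  vc=[]
3: 0x52 (blk 10, set 2) → L1-HIT  vc=[]
4: 0x9a (blk 19, set 3) → MISS  vc=[]
5: 0x53 (blk 10, set 2) → L1-HIT  vc=[]
6: 0x50 (blk 10, set 2) → L1-HIT  vc=[]
7: 0x51 (blk 10, set 2) → L1-HIT  vc=[]
8: 0xf6 (blk 30, set 2) → MISS  vc=[10]
9: 0x99 (blk 19, set 3) → L1-HIT  vc=[10]
10: 0x9c (blk 19, set 3) → L1-HIT  vc=[10]
11: 0x57 (blk 10, set 2) → VC-HIT  vc=[30]
12: 0x51 (blk 10, set 2) → L1-HIT  vc=[30]
13: 0xf6 (blk 30, set 2) → VC-HIT  vc=[10]
14: 0x3c (blk 7, set 3) → MISS  vc=[10, 19]

OUTCOME = VC-HIT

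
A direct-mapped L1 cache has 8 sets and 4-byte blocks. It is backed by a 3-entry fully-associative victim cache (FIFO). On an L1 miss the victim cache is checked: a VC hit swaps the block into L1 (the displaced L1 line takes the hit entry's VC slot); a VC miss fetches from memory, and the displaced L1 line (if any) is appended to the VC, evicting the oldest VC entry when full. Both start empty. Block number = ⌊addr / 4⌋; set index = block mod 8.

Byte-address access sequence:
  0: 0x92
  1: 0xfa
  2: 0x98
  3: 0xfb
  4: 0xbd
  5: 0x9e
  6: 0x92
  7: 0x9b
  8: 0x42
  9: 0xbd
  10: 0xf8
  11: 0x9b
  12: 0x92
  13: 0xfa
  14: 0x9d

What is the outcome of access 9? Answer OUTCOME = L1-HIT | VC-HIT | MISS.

0: 0x92 (blk 36, set 4) → MISS  vc=[]
1: 0xfa (blk 62, set 6) → MISS  vc=[]
2: 0x98 (blk 38, set 6) → MISS  vc=[62]
3: 0xfb (blk 62, set 6) → VC-HIT  vc=[38]
4: 0xbd (blk 47, set 7) → MISS  vc=[38]
5: 0x9e (blk 39, set 7) → MISS  vc=[38, 47]
6: 0x92 (blk 36, set 4) → L1-HIT  vc=[38, 47]
7: 0x9b (blk 38, set 6) → VC-HIT  vc=[62, 47]
8: 0x42 (blk 16, set 0) → MISS  vc=[62, 47]
9: 0xbd (blk 47, set 7) → VC-HIT  vc=[62, 39]
10: 0xf8 (blk 62, set 6) → VC-HIT  vc=[38, 39]
11: 0x9b (blk 38, set 6) → VC-HIT  vc=[62, 39]
12: 0x92 (blk 36, set 4) → L1-HIT  vc=[62, 39]
13: 0xfa (blk 62, set 6) → VC-HIT  vc=[38, 39]
14: 0x9d (blk 39, set 7) → VC-HIT  vc=[38, 47]

OUTCOME = VC-HIT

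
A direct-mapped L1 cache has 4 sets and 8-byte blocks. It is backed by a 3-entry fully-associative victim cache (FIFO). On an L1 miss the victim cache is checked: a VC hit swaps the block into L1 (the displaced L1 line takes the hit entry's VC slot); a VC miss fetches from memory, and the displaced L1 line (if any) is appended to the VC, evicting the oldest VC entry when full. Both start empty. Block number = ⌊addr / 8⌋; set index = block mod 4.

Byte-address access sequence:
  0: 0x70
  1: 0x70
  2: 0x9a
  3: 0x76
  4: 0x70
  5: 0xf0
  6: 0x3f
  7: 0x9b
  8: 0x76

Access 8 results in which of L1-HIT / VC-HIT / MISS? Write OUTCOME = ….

OUTCOME = VC-HIT

#0 0x70→b14/s2 MISS; vc=[]
#1 0x70→b14/s2 L1-HIT; vc=[]
#2 0x9a→b19/s3 MISS; vc=[]
#3 0x76→b14/s2 L1-HIT; vc=[]
#4 0x70→b14/s2 L1-HIT; vc=[]
#5 0xf0→b30/s2 MISS; vc=[14]
#6 0x3f→b7/s3 MISS; vc=[14,19]
#7 0x9b→b19/s3 VC-HIT; vc=[14,7]
#8 0x76→b14/s2 VC-HIT; vc=[30,7]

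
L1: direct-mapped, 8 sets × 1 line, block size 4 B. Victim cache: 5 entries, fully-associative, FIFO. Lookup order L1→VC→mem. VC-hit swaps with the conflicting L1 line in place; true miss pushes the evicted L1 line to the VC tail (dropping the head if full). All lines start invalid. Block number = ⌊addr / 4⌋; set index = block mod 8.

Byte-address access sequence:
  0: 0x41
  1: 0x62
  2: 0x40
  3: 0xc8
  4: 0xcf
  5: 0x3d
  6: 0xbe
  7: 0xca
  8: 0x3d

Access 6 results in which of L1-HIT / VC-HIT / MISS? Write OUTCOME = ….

0: 0x41 (blk 16, set 0) → MISS  vc=[]
1: 0x62 (blk 24, set 0) → MISS  vc=[16]
2: 0x40 (blk 16, set 0) → VC-HIT  vc=[24]
3: 0xc8 (blk 50, set 2) → MISS  vc=[24]
4: 0xcf (blk 51, set 3) → MISS  vc=[24]
5: 0x3d (blk 15, set 7) → MISS  vc=[24]
6: 0xbe (blk 47, set 7) → MISS  vc=[24, 15]
7: 0xca (blk 50, set 2) → L1-HIT  vc=[24, 15]
8: 0x3d (blk 15, set 7) → VC-HIT  vc=[24, 47]

OUTCOME = MISS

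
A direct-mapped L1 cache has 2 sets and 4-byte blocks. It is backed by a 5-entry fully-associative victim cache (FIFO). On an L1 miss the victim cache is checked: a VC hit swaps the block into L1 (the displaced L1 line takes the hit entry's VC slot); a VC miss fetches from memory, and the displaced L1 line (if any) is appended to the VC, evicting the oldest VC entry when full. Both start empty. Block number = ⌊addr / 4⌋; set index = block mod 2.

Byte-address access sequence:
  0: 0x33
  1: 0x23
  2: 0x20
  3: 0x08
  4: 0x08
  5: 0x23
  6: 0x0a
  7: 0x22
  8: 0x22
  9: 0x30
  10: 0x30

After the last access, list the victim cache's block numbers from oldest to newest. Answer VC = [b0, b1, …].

VC = [8, 2]

  [0] addr=0x33 blk=12 s=0: MISS | VC []
  [1] addr=0x23 blk=8 s=0: MISS | VC [12]
  [2] addr=0x20 blk=8 s=0: L1-HIT | VC [12]
  [3] addr=0x8 blk=2 s=0: MISS | VC [12, 8]
  [4] addr=0x8 blk=2 s=0: L1-HIT | VC [12, 8]
  [5] addr=0x23 blk=8 s=0: VC-HIT | VC [12, 2]
  [6] addr=0xa blk=2 s=0: VC-HIT | VC [12, 8]
  [7] addr=0x22 blk=8 s=0: VC-HIT | VC [12, 2]
  [8] addr=0x22 blk=8 s=0: L1-HIT | VC [12, 2]
  [9] addr=0x30 blk=12 s=0: VC-HIT | VC [8, 2]
  [10] addr=0x30 blk=12 s=0: L1-HIT | VC [8, 2]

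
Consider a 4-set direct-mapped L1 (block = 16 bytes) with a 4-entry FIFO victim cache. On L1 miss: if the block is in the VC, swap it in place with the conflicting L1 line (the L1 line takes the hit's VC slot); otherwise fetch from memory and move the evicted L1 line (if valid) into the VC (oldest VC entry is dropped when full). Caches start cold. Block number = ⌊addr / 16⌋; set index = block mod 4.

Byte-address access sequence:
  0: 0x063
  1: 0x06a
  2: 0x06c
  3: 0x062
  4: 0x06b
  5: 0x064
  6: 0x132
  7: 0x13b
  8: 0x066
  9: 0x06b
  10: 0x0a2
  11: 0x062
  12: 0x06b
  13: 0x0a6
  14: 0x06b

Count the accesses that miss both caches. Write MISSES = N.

0: 0x63 (blk 6, set 2) → MISS  vc=[]
1: 0x6a (blk 6, set 2) → L1-HIT  vc=[]
2: 0x6c (blk 6, set 2) → L1-HIT  vc=[]
3: 0x62 (blk 6, set 2) → L1-HIT  vc=[]
4: 0x6b (blk 6, set 2) → L1-HIT  vc=[]
5: 0x64 (blk 6, set 2) → L1-HIT  vc=[]
6: 0x132 (blk 19, set 3) → MISS  vc=[]
7: 0x13b (blk 19, set 3) → L1-HIT  vc=[]
8: 0x66 (blk 6, set 2) → L1-HIT  vc=[]
9: 0x6b (blk 6, set 2) → L1-HIT  vc=[]
10: 0xa2 (blk 10, set 2) → MISS  vc=[6]
11: 0x62 (blk 6, set 2) → VC-HIT  vc=[10]
12: 0x6b (blk 6, set 2) → L1-HIT  vc=[10]
13: 0xa6 (blk 10, set 2) → VC-HIT  vc=[6]
14: 0x6b (blk 6, set 2) → VC-HIT  vc=[10]

MISSES = 3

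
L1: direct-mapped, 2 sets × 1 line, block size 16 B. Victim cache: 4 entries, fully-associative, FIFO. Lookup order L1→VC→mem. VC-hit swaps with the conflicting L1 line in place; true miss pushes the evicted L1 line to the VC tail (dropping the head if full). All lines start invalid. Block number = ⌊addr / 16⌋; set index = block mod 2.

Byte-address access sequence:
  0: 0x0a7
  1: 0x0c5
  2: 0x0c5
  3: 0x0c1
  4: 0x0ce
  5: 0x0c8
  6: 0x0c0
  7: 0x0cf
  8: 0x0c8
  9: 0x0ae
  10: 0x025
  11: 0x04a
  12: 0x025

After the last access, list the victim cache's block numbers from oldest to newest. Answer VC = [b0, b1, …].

VC = [12, 10, 4]

0: 0xa7 (blk 10, set 0) → MISS  vc=[]
1: 0xc5 (blk 12, set 0) → MISS  vc=[10]
2: 0xc5 (blk 12, set 0) → L1-HIT  vc=[10]
3: 0xc1 (blk 12, set 0) → L1-HIT  vc=[10]
4: 0xce (blk 12, set 0) → L1-HIT  vc=[10]
5: 0xc8 (blk 12, set 0) → L1-HIT  vc=[10]
6: 0xc0 (blk 12, set 0) → L1-HIT  vc=[10]
7: 0xcf (blk 12, set 0) → L1-HIT  vc=[10]
8: 0xc8 (blk 12, set 0) → L1-HIT  vc=[10]
9: 0xae (blk 10, set 0) → VC-HIT  vc=[12]
10: 0x25 (blk 2, set 0) → MISS  vc=[12, 10]
11: 0x4a (blk 4, set 0) → MISS  vc=[12, 10, 2]
12: 0x25 (blk 2, set 0) → VC-HIT  vc=[12, 10, 4]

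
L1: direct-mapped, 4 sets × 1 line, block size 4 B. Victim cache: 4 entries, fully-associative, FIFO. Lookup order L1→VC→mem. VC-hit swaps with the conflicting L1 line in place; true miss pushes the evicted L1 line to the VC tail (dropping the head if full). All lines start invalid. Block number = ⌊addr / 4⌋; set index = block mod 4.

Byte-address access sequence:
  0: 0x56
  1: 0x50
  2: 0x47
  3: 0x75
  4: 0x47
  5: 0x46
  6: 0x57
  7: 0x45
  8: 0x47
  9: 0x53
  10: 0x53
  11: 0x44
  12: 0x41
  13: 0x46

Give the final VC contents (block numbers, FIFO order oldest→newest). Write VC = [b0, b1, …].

  [0] addr=0x56 blk=21 s=1: MISS | VC []
  [1] addr=0x50 blk=20 s=0: MISS | VC []
  [2] addr=0x47 blk=17 s=1: MISS | VC [21]
  [3] addr=0x75 blk=29 s=1: MISS | VC [21, 17]
  [4] addr=0x47 blk=17 s=1: VC-HIT | VC [21, 29]
  [5] addr=0x46 blk=17 s=1: L1-HIT | VC [21, 29]
  [6] addr=0x57 blk=21 s=1: VC-HIT | VC [17, 29]
  [7] addr=0x45 blk=17 s=1: VC-HIT | VC [21, 29]
  [8] addr=0x47 blk=17 s=1: L1-HIT | VC [21, 29]
  [9] addr=0x53 blk=20 s=0: L1-HIT | VC [21, 29]
  [10] addr=0x53 blk=20 s=0: L1-HIT | VC [21, 29]
  [11] addr=0x44 blk=17 s=1: L1-HIT | VC [21, 29]
  [12] addr=0x41 blk=16 s=0: MISS | VC [21, 29, 20]
  [13] addr=0x46 blk=17 s=1: L1-HIT | VC [21, 29, 20]

VC = [21, 29, 20]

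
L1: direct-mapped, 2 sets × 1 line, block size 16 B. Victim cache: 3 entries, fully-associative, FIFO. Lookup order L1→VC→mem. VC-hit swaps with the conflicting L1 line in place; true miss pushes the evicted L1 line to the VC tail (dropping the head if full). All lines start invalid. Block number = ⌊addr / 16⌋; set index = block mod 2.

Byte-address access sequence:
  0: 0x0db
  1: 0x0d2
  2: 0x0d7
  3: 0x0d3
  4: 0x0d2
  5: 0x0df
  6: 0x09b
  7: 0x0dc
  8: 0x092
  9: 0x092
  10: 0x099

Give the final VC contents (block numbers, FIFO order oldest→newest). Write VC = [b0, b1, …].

  [0] addr=0xdb blk=13 s=1: MISS | VC []
  [1] addr=0xd2 blk=13 s=1: L1-HIT | VC []
  [2] addr=0xd7 blk=13 s=1: L1-HIT | VC []
  [3] addr=0xd3 blk=13 s=1: L1-HIT | VC []
  [4] addr=0xd2 blk=13 s=1: L1-HIT | VC []
  [5] addr=0xdf blk=13 s=1: L1-HIT | VC []
  [6] addr=0x9b blk=9 s=1: MISS | VC [13]
  [7] addr=0xdc blk=13 s=1: VC-HIT | VC [9]
  [8] addr=0x92 blk=9 s=1: VC-HIT | VC [13]
  [9] addr=0x92 blk=9 s=1: L1-HIT | VC [13]
  [10] addr=0x99 blk=9 s=1: L1-HIT | VC [13]

VC = [13]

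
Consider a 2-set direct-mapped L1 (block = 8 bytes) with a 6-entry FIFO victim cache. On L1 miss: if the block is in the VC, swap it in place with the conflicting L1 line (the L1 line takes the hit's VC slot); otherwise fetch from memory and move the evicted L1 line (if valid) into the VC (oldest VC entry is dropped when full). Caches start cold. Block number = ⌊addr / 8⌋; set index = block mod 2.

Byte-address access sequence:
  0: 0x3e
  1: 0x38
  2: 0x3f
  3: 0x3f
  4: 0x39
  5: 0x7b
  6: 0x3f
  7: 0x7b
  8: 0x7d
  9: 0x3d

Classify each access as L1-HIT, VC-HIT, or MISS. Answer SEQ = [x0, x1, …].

SEQ = [MISS, L1-HIT, L1-HIT, L1-HIT, L1-HIT, MISS, VC-HIT, VC-HIT, L1-HIT, VC-HIT]

0: 0x3e (blk 7, set 1) → MISS  vc=[]
1: 0x38 (blk 7, set 1) → L1-HIT  vc=[]
2: 0x3f (blk 7, set 1) → L1-HIT  vc=[]
3: 0x3f (blk 7, set 1) → L1-HIT  vc=[]
4: 0x39 (blk 7, set 1) → L1-HIT  vc=[]
5: 0x7b (blk 15, set 1) → MISS  vc=[7]
6: 0x3f (blk 7, set 1) → VC-HIT  vc=[15]
7: 0x7b (blk 15, set 1) → VC-HIT  vc=[7]
8: 0x7d (blk 15, set 1) → L1-HIT  vc=[7]
9: 0x3d (blk 7, set 1) → VC-HIT  vc=[15]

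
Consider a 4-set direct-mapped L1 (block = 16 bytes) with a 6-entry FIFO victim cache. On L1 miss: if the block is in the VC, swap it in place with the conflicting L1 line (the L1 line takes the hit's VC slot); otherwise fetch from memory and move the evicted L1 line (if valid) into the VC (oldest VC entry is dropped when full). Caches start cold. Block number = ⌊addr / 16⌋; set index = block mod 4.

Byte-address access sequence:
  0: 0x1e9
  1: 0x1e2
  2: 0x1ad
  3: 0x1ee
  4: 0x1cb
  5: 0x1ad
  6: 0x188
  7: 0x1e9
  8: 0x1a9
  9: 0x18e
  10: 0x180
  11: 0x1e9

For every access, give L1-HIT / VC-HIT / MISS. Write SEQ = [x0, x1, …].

  [0] addr=0x1e9 blk=30 s=2: MISS | VC []
  [1] addr=0x1e2 blk=30 s=2: L1-HIT | VC []
  [2] addr=0x1ad blk=26 s=2: MISS | VC [30]
  [3] addr=0x1ee blk=30 s=2: VC-HIT | VC [26]
  [4] addr=0x1cb blk=28 s=0: MISS | VC [26]
  [5] addr=0x1ad blk=26 s=2: VC-HIT | VC [30]
  [6] addr=0x188 blk=24 s=0: MISS | VC [30, 28]
  [7] addr=0x1e9 blk=30 s=2: VC-HIT | VC [26, 28]
  [8] addr=0x1a9 blk=26 s=2: VC-HIT | VC [30, 28]
  [9] addr=0x18e blk=24 s=0: L1-HIT | VC [30, 28]
  [10] addr=0x180 blk=24 s=0: L1-HIT | VC [30, 28]
  [11] addr=0x1e9 blk=30 s=2: VC-HIT | VC [26, 28]

SEQ = [MISS, L1-HIT, MISS, VC-HIT, MISS, VC-HIT, MISS, VC-HIT, VC-HIT, L1-HIT, L1-HIT, VC-HIT]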